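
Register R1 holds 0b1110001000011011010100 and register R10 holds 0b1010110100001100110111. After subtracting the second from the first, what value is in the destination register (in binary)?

0b11010100001110011101

Subtract column by column in base 2:
  0-1 → 1 (borrow)
  0-1-1 → 0 (borrow)
  1-1-1 → 1 (borrow)
  0-0-1 → 1 (borrow)
  1-1-1 → 1 (borrow)
  0-1-1 → 0 (borrow)
  1-0-1 → 0
  1-0 → 1
  0-1 → 1 (borrow)
  1-1-1 → 1 (borrow)
  1-0-1 → 0
  0-0 → 0
  0-0 → 0
  0-0 → 0
  0-1 → 1 (borrow)
  1-0-1 → 0
  0-1 → 1 (borrow)
  0-1-1 → 0 (borrow)
  0-0-1 → 1 (borrow)
  1-1-1 → 1 (borrow)
  1-0-1 → 0
  1-1 → 0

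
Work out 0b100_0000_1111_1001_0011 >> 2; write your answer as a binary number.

Right shift by 2: drop the 2 least-significant bits.

0b10000001111100100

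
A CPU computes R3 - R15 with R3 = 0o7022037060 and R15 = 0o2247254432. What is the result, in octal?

Subtract column by column in base 8:
  0-2 → 6 (borrow)
  6-3-1 → 2
  0-4 → 4 (borrow)
  7-4-1 → 2
  3-5 → 6 (borrow)
  0-2-1 → 5 (borrow)
  2-7-1 → 2 (borrow)
  2-4-1 → 5 (borrow)
  0-2-1 → 5 (borrow)
  7-2-1 → 4

0o4552562426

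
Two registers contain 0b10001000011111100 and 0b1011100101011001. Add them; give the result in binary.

0b11100101001010101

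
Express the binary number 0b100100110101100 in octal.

Group the bits in threes: 100 100 110 101 100 → 44654.

0o44654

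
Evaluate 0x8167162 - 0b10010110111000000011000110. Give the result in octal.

0o556570234

0x8167162 = 0o1005470542 in octal.
0b10010110111000000011000110 = 0o226700306 in octal.
Subtract column by column in base 8:
  2-6 → 4 (borrow)
  4-0-1 → 3
  5-3 → 2
  0-0 → 0
  7-0 → 7
  4-7 → 5 (borrow)
  5-6-1 → 6 (borrow)
  0-2-1 → 5 (borrow)
  0-2-1 → 5 (borrow)
  1-0-1 → 0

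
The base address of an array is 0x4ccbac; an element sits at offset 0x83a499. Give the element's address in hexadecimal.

Add column by column in base 16, right to left:
  c+9 = 5 carry 1
  a+9+1 = 4 carry 1
  b+4+1 = 0 carry 1
  c+a+1 = 7 carry 1
  c+3+1 = 0 carry 1
  4+8+1 = d

0xd07045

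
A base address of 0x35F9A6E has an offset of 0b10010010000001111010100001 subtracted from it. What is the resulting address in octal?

0x35F9A6E = 0o327715156 in octal.
0b10010010000001111010100001 = 0o222017241 in octal.
Subtract column by column in base 8:
  6-1 → 5
  5-4 → 1
  1-2 → 7 (borrow)
  5-7-1 → 5 (borrow)
  1-1-1 → 7 (borrow)
  7-0-1 → 6
  7-2 → 5
  2-2 → 0
  3-2 → 1

0o105675715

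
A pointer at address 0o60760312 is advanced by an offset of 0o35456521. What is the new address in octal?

0o116437033

Add column by column in base 8, right to left:
  2+1 = 3
  1+2 = 3
  3+5 = 0 carry 1
  0+6+1 = 7
  6+5 = 3 carry 1
  7+4+1 = 4 carry 1
  0+5+1 = 6
  6+3 = 1 carry 1
  final carry 1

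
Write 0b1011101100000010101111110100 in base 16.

0xbb02bf4

Group the bits into nibbles: 1011 1011 0000 0010 1011 1111 0100 → bb02bf4.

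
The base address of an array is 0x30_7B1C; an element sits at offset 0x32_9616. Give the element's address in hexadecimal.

0x631132

Add column by column in base 16, right to left:
  C+6 = 2 carry 1
  1+1+1 = 3
  B+6 = 1 carry 1
  7+9+1 = 1 carry 1
  0+2+1 = 3
  3+3 = 6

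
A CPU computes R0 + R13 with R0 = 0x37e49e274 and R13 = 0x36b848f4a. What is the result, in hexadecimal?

0x6e9ce71be

Add column by column in base 16, right to left:
  4+a = e
  7+4 = b
  2+f = 1 carry 1
  e+8+1 = 7 carry 1
  9+4+1 = e
  4+8 = c
  e+b = 9 carry 1
  7+6+1 = e
  3+3 = 6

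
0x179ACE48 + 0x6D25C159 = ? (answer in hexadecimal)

Add column by column in base 16, right to left:
  8+9 = 1 carry 1
  4+5+1 = A
  E+1 = F
  C+C = 8 carry 1
  A+5+1 = 0 carry 1
  9+2+1 = C
  7+D = 4 carry 1
  1+6+1 = 8

0x84C08FA1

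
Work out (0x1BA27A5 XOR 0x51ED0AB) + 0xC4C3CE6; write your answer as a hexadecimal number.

First 0x1BA27A5 XOR 0x51ED0AB = 0x4A4F70E.
Add column by column in base 16, right to left:
  E+6 = 4 carry 1
  0+E+1 = F
  7+C = 3 carry 1
  F+3+1 = 3 carry 1
  4+C+1 = 1 carry 1
  A+4+1 = F
  4+C = 0 carry 1
  final carry 1

0x10F133F4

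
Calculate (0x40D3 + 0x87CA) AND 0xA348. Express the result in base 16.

0x8008

Add column by column in base 16, right to left:
  3+A = D
  D+C = 9 carry 1
  0+7+1 = 8
  4+8 = C
Sum = 0xC89D; now AND with 0xA348:
  C&A=8, 8&3=0, 9&4=0, D&8=8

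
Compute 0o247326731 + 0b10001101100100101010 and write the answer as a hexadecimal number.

0x2A68703

0o247326731 = 0x29DADD9 in hexadecimal.
0b10001101100100101010 = 0x8D92A in hexadecimal.
Add column by column in base 16, right to left:
  9+A = 3 carry 1
  D+2+1 = 0 carry 1
  D+9+1 = 7 carry 1
  A+D+1 = 8 carry 1
  D+8+1 = 6 carry 1
  9+0+1 = A
  2+0 = 2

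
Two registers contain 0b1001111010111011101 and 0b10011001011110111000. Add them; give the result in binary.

Add column by column in base 2, right to left:
  1+0 = 1
  0+0 = 0
  1+0 = 1
  1+1 = 0 carry 1
  1+1+1 = 1 carry 1
  0+1+1 = 0 carry 1
  1+0+1 = 0 carry 1
  1+1+1 = 1 carry 1
  1+1+1 = 1 carry 1
  0+1+1 = 0 carry 1
  1+1+1 = 1 carry 1
  0+0+1 = 1
  1+1 = 0 carry 1
  1+0+1 = 0 carry 1
  1+0+1 = 0 carry 1
  1+1+1 = 1 carry 1
  0+1+1 = 0 carry 1
  0+0+1 = 1
  1+0 = 1
  0+1 = 1

0b11101000110110010101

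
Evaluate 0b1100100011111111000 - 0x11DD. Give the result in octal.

0b1100100011111111000 = 0o1443770 in octal.
0x11DD = 0o10735 in octal.
Subtract column by column in base 8:
  0-5 → 3 (borrow)
  7-3-1 → 3
  7-7 → 0
  3-0 → 3
  4-1 → 3
  4-0 → 4
  1-0 → 1

0o1433033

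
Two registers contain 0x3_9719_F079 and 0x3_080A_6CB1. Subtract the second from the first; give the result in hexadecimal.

0x8F0F83C8

Subtract column by column in base 16:
  9-1 → 8
  7-B → C (borrow)
  0-C-1 → 3 (borrow)
  F-6-1 → 8
  9-A → F (borrow)
  1-0-1 → 0
  7-8 → F (borrow)
  9-0-1 → 8
  3-3 → 0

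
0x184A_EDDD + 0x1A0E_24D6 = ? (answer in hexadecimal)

0x325912B3

Add column by column in base 16, right to left:
  D+6 = 3 carry 1
  D+D+1 = B carry 1
  D+4+1 = 2 carry 1
  E+2+1 = 1 carry 1
  A+E+1 = 9 carry 1
  4+0+1 = 5
  8+A = 2 carry 1
  1+1+1 = 3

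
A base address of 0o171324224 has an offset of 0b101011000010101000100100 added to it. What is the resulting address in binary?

0o171324224 = 0b1111001011010100010010100 in binary.
Add column by column in base 2, right to left:
  0+0 = 0
  0+0 = 0
  1+1 = 0 carry 1
  0+0+1 = 1
  1+0 = 1
  0+1 = 1
  0+0 = 0
  1+0 = 1
  0+0 = 0
  0+1 = 1
  0+0 = 0
  1+1 = 0 carry 1
  0+0+1 = 1
  1+1 = 0 carry 1
  0+0+1 = 1
  1+0 = 1
  1+0 = 1
  0+0 = 0
  1+1 = 0 carry 1
  0+1+1 = 0 carry 1
  0+0+1 = 1
  1+1 = 0 carry 1
  1+0+1 = 0 carry 1
  1+1+1 = 1 carry 1
  1+0+1 = 0 carry 1
  final carry 1

0b10100100011101001010111000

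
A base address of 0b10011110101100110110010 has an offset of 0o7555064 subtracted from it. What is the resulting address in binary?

0b1100000111111101111110

0o7555064 = 0b111101101101000110100 in binary.
Subtract column by column in base 2:
  0-0 → 0
  1-0 → 1
  0-1 → 1 (borrow)
  0-0-1 → 1 (borrow)
  1-1-1 → 1 (borrow)
  1-1-1 → 1 (borrow)
  0-0-1 → 1 (borrow)
  1-0-1 → 0
  1-0 → 1
  0-1 → 1 (borrow)
  0-0-1 → 1 (borrow)
  1-1-1 → 1 (borrow)
  1-1-1 → 1 (borrow)
  0-0-1 → 1 (borrow)
  1-1-1 → 1 (borrow)
  0-1-1 → 0 (borrow)
  1-0-1 → 0
  1-1 → 0
  1-1 → 0
  1-1 → 0
  0-1 → 1 (borrow)
  0-0-1 → 1 (borrow)
  1-0-1 → 0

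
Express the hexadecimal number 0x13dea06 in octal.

Expand each hex digit to 4 bits: 1=0001 3=0011 d=1101 e=1110 a=1010 0=0000 6=0110.
Group the bits in threes: 001 001 111 011 110 101 000 000 110 → 117365006.

0o117365006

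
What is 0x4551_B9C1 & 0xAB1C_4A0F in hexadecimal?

AND each hex digit independently (no carries):
  4&A=0, 5&B=1, 5&1=1, 1&C=0, B&4=0, 9&A=8, C&0=0, 1&F=1

0x01100801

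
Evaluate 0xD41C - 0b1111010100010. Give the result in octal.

0o132572

0xD41C = 0o152034 in octal.
0b1111010100010 = 0o17242 in octal.
Subtract column by column in base 8:
  4-2 → 2
  3-4 → 7 (borrow)
  0-2-1 → 5 (borrow)
  2-7-1 → 2 (borrow)
  5-1-1 → 3
  1-0 → 1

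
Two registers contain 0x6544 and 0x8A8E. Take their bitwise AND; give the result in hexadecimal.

0x0004

AND each hex digit independently (no carries):
  6&8=0, 5&A=0, 4&8=0, 4&E=4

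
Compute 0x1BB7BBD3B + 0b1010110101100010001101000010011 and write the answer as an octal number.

0x1BB7BBD3B = 0o67336736473 in octal.
0b1010110101100010001101000010011 = 0o12654215023 in octal.
Add column by column in base 8, right to left:
  3+3 = 6
  7+2 = 1 carry 1
  4+0+1 = 5
  6+5 = 3 carry 1
  3+1+1 = 5
  7+2 = 1 carry 1
  6+4+1 = 3 carry 1
  3+5+1 = 1 carry 1
  3+6+1 = 2 carry 1
  7+2+1 = 2 carry 1
  6+1+1 = 0 carry 1
  final carry 1

0o102213153516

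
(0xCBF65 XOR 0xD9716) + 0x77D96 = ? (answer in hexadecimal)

First 0xCBF65 XOR 0xD9716 = 0x12873.
Add column by column in base 16, right to left:
  3+6 = 9
  7+9 = 0 carry 1
  8+D+1 = 6 carry 1
  2+7+1 = A
  1+7 = 8

0x8A609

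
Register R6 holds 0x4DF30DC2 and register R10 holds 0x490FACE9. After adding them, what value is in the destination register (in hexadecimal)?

0x9702BAAB

Add column by column in base 16, right to left:
  2+9 = B
  C+E = A carry 1
  D+C+1 = A carry 1
  0+A+1 = B
  3+F = 2 carry 1
  F+0+1 = 0 carry 1
  D+9+1 = 7 carry 1
  4+4+1 = 9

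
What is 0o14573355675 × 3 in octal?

Multiply each base-8 digit by 3, carrying:
  5×3 = 15 → write 7 carry 1
  7×3+1 = 22 → write 6 carry 2
  6×3+2 = 20 → write 4 carry 2
  5×3+2 = 17 → write 1 carry 2
  5×3+2 = 17 → write 1 carry 2
  3×3+2 = 11 → write 3 carry 1
  3×3+1 = 10 → write 2 carry 1
  7×3+1 = 22 → write 6 carry 2
  5×3+2 = 17 → write 1 carry 2
  4×3+2 = 14 → write 6 carry 1
  1×3+1 = 4 → write 4

0o46162311467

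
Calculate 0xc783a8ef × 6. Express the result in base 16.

Multiply each base-16 digit by 6, carrying:
  f×6 = 90 → write a carry 5
  e×6+5 = 89 → write 9 carry 5
  8×6+5 = 53 → write 5 carry 3
  a×6+3 = 63 → write f carry 3
  3×6+3 = 21 → write 5 carry 1
  8×6+1 = 49 → write 1 carry 3
  7×6+3 = 45 → write d carry 2
  c×6+2 = 74 → write a carry 4
  remaining carry: 4

0x4ad15f59a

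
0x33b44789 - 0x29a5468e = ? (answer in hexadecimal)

0xa0f00fb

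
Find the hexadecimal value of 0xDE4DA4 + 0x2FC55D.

Add column by column in base 16, right to left:
  4+D = 1 carry 1
  A+5+1 = 0 carry 1
  D+5+1 = 3 carry 1
  4+C+1 = 1 carry 1
  E+F+1 = E carry 1
  D+2+1 = 0 carry 1
  final carry 1

0x10E1301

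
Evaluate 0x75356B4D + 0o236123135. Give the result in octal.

0x75356B4D = 0o16515265515 in octal.
Add column by column in base 8, right to left:
  5+5 = 2 carry 1
  1+3+1 = 5
  5+1 = 6
  5+3 = 0 carry 1
  6+2+1 = 1 carry 1
  2+1+1 = 4
  5+6 = 3 carry 1
  1+3+1 = 5
  5+2 = 7
  6+0 = 6
  1+0 = 1

0o16753410652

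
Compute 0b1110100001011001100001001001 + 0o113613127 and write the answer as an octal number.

0o1755127240

0b1110100001011001100001001001 = 0o1641314111 in octal.
Add column by column in base 8, right to left:
  1+7 = 0 carry 1
  1+2+1 = 4
  1+1 = 2
  4+3 = 7
  1+1 = 2
  3+6 = 1 carry 1
  1+3+1 = 5
  4+1 = 5
  6+1 = 7
  1+0 = 1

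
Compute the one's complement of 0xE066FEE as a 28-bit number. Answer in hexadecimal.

Each hex digit d becomes F−d:
  E→1, 0→F, 6→9, 6→9, F→0, E→1, E→1

0x1F99011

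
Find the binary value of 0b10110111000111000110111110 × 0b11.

0b1000100101010101010100111010

Multiply each base-2 digit by 3, carrying:
  0×3 = 0 → write 0
  1×3 = 3 → write 1 carry 1
  1×3+1 = 4 → write 0 carry 2
  1×3+2 = 5 → write 1 carry 2
  1×3+2 = 5 → write 1 carry 2
  1×3+2 = 5 → write 1 carry 2
  0×3+2 = 2 → write 0 carry 1
  1×3+1 = 4 → write 0 carry 2
  1×3+2 = 5 → write 1 carry 2
  0×3+2 = 2 → write 0 carry 1
  0×3+1 = 1 → write 1
  0×3 = 0 → write 0
  1×3 = 3 → write 1 carry 1
  1×3+1 = 4 → write 0 carry 2
  1×3+2 = 5 → write 1 carry 2
  0×3+2 = 2 → write 0 carry 1
  0×3+1 = 1 → write 1
  0×3 = 0 → write 0
  1×3 = 3 → write 1 carry 1
  1×3+1 = 4 → write 0 carry 2
  1×3+2 = 5 → write 1 carry 2
  0×3+2 = 2 → write 0 carry 1
  1×3+1 = 4 → write 0 carry 2
  1×3+2 = 5 → write 1 carry 2
  0×3+2 = 2 → write 0 carry 1
  1×3+1 = 4 → write 0 carry 2
  remaining carry: 10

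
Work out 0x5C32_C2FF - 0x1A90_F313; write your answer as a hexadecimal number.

0x41A1CFEC

Subtract column by column in base 16:
  F-3 → C
  F-1 → E
  2-3 → F (borrow)
  C-F-1 → C (borrow)
  2-0-1 → 1
  3-9 → A (borrow)
  C-A-1 → 1
  5-1 → 4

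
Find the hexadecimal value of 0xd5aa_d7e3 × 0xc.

0xa04021ea4

Multiply each base-16 digit by 12, carrying:
  3×12 = 36 → write 4 carry 2
  e×12+2 = 170 → write a carry 10
  7×12+10 = 94 → write e carry 5
  d×12+5 = 161 → write 1 carry 10
  a×12+10 = 130 → write 2 carry 8
  a×12+8 = 128 → write 0 carry 8
  5×12+8 = 68 → write 4 carry 4
  d×12+4 = 160 → write 0 carry 10
  remaining carry: a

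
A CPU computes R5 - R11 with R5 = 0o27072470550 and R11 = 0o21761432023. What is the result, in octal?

0o5111036525

Subtract column by column in base 8:
  0-3 → 5 (borrow)
  5-2-1 → 2
  5-0 → 5
  0-2 → 6 (borrow)
  7-3-1 → 3
  4-4 → 0
  2-1 → 1
  7-6 → 1
  0-7 → 1 (borrow)
  7-1-1 → 5
  2-2 → 0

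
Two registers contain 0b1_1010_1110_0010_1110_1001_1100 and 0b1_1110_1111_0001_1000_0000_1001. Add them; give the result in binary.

0b11100111010100011010100101

Add column by column in base 2, right to left:
  0+1 = 1
  0+0 = 0
  1+0 = 1
  1+1 = 0 carry 1
  1+0+1 = 0 carry 1
  0+0+1 = 1
  0+0 = 0
  1+0 = 1
  0+0 = 0
  1+0 = 1
  1+0 = 1
  1+1 = 0 carry 1
  0+1+1 = 0 carry 1
  1+0+1 = 0 carry 1
  0+0+1 = 1
  0+0 = 0
  0+1 = 1
  1+1 = 0 carry 1
  1+1+1 = 1 carry 1
  1+1+1 = 1 carry 1
  0+0+1 = 1
  1+1 = 0 carry 1
  0+1+1 = 0 carry 1
  1+1+1 = 1 carry 1
  1+1+1 = 1 carry 1
  final carry 1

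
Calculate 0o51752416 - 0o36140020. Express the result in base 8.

0o13612376

Subtract column by column in base 8:
  6-0 → 6
  1-2 → 7 (borrow)
  4-0-1 → 3
  2-0 → 2
  5-4 → 1
  7-1 → 6
  1-6 → 3 (borrow)
  5-3-1 → 1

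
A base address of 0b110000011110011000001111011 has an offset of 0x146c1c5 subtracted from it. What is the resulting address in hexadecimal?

0x4c86eb6

0b110000011110011000001111011 = 0x60f307b in hexadecimal.
Subtract column by column in base 16:
  b-5 → 6
  7-c → b (borrow)
  0-1-1 → e (borrow)
  3-c-1 → 6 (borrow)
  f-6-1 → 8
  0-4 → c (borrow)
  6-1-1 → 4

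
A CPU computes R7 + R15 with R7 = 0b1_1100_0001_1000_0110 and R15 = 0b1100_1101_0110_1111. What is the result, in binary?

Add column by column in base 2, right to left:
  0+1 = 1
  1+1 = 0 carry 1
  1+1+1 = 1 carry 1
  0+1+1 = 0 carry 1
  0+0+1 = 1
  0+1 = 1
  0+1 = 1
  1+0 = 1
  1+1 = 0 carry 1
  0+0+1 = 1
  0+1 = 1
  0+1 = 1
  0+0 = 0
  0+0 = 0
  1+1 = 0 carry 1
  1+1+1 = 1 carry 1
  1+0+1 = 0 carry 1
  final carry 1

0b101000111011110101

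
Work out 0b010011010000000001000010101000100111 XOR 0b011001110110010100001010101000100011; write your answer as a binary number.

0b001010100110010101001000000000000100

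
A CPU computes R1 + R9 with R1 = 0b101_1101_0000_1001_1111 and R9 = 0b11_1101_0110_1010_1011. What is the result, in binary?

0b10011010011101001010

Add column by column in base 2, right to left:
  1+1 = 0 carry 1
  1+1+1 = 1 carry 1
  1+0+1 = 0 carry 1
  1+1+1 = 1 carry 1
  1+0+1 = 0 carry 1
  0+1+1 = 0 carry 1
  0+0+1 = 1
  1+1 = 0 carry 1
  0+0+1 = 1
  0+1 = 1
  0+1 = 1
  0+0 = 0
  1+1 = 0 carry 1
  0+0+1 = 1
  1+1 = 0 carry 1
  1+1+1 = 1 carry 1
  1+1+1 = 1 carry 1
  0+1+1 = 0 carry 1
  1+0+1 = 0 carry 1
  final carry 1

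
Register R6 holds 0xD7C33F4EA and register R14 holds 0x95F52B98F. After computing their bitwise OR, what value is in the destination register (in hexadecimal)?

0xD7F73FDEF

OR each hex digit independently (no carries):
  D|9=D, 7|5=7, C|F=F, 3|5=7, 3|2=3, F|B=F, 4|9=D, E|8=E, A|F=F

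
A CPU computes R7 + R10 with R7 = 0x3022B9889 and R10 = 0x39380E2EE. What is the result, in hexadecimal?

0x695AC7B77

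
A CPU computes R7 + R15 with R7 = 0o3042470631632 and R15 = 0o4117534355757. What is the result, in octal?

Add column by column in base 8, right to left:
  2+7 = 1 carry 1
  3+5+1 = 1 carry 1
  6+7+1 = 6 carry 1
  1+5+1 = 7
  3+5 = 0 carry 1
  6+3+1 = 2 carry 1
  0+4+1 = 5
  7+3 = 2 carry 1
  4+5+1 = 2 carry 1
  2+7+1 = 2 carry 1
  4+1+1 = 6
  0+1 = 1
  3+4 = 7

0o7162225207611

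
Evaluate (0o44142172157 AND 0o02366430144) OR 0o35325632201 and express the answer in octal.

0o35367632345

0o44142172157 AND 0o02366430144 = 0o00142030144.
Then OR with 0o35325632201.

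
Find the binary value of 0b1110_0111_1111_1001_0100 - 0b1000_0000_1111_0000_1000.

0b1100111000010001100

Subtract column by column in base 2:
  0-0 → 0
  0-0 → 0
  1-0 → 1
  0-1 → 1 (borrow)
  1-0-1 → 0
  0-0 → 0
  0-0 → 0
  1-0 → 1
  1-1 → 0
  1-1 → 0
  1-1 → 0
  1-1 → 0
  1-0 → 1
  1-0 → 1
  1-0 → 1
  0-0 → 0
  0-0 → 0
  1-0 → 1
  1-0 → 1
  1-1 → 0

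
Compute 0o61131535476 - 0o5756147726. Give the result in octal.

0o53153365550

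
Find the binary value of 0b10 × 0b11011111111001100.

Multiply each base-2 digit by 2, carrying:
  0×2 = 0 → write 0
  0×2 = 0 → write 0
  1×2 = 2 → write 0 carry 1
  1×2+1 = 3 → write 1 carry 1
  0×2+1 = 1 → write 1
  0×2 = 0 → write 0
  1×2 = 2 → write 0 carry 1
  1×2+1 = 3 → write 1 carry 1
  1×2+1 = 3 → write 1 carry 1
  1×2+1 = 3 → write 1 carry 1
  1×2+1 = 3 → write 1 carry 1
  1×2+1 = 3 → write 1 carry 1
  1×2+1 = 3 → write 1 carry 1
  1×2+1 = 3 → write 1 carry 1
  0×2+1 = 1 → write 1
  1×2 = 2 → write 0 carry 1
  1×2+1 = 3 → write 1 carry 1
  remaining carry: 1

0b110111111110011000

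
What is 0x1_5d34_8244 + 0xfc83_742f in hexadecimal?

Add column by column in base 16, right to left:
  4+f = 3 carry 1
  4+2+1 = 7
  2+4 = 6
  8+7 = f
  4+3 = 7
  3+8 = b
  d+c = 9 carry 1
  5+f+1 = 5 carry 1
  1+0+1 = 2

0x259b7f673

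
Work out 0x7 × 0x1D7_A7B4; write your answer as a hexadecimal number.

0xCE595EC

Multiply each base-16 digit by 7, carrying:
  4×7 = 28 → write C carry 1
  B×7+1 = 78 → write E carry 4
  7×7+4 = 53 → write 5 carry 3
  A×7+3 = 73 → write 9 carry 4
  7×7+4 = 53 → write 5 carry 3
  D×7+3 = 94 → write E carry 5
  1×7+5 = 12 → write C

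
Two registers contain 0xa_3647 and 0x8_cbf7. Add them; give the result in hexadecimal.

Add column by column in base 16, right to left:
  7+7 = e
  4+f = 3 carry 1
  6+b+1 = 2 carry 1
  3+c+1 = 0 carry 1
  a+8+1 = 3 carry 1
  final carry 1

0x13023e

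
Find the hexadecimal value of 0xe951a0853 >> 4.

Shifting right by 4 bits = 1 hex digit: drop the last 1.

0xe951a085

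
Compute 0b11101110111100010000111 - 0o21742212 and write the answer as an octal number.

0b11101110111100010000111 = 0o35674207 in octal.
Subtract column by column in base 8:
  7-2 → 5
  0-1 → 7 (borrow)
  2-2-1 → 7 (borrow)
  4-2-1 → 1
  7-4 → 3
  6-7 → 7 (borrow)
  5-1-1 → 3
  3-2 → 1

0o13731775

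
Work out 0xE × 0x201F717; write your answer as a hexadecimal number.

0x1C1B8342

Multiply each base-16 digit by 14, carrying:
  7×14 = 98 → write 2 carry 6
  1×14+6 = 20 → write 4 carry 1
  7×14+1 = 99 → write 3 carry 6
  F×14+6 = 216 → write 8 carry 13
  1×14+13 = 27 → write B carry 1
  0×14+1 = 1 → write 1
  2×14 = 28 → write C carry 1
  remaining carry: 1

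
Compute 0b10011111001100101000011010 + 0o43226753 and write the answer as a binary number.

0b11000010011111100000000101

0o43226753 = 0b100011010010110111101011 in binary.
Add column by column in base 2, right to left:
  0+1 = 1
  1+1 = 0 carry 1
  0+0+1 = 1
  1+1 = 0 carry 1
  1+0+1 = 0 carry 1
  0+1+1 = 0 carry 1
  0+1+1 = 0 carry 1
  0+1+1 = 0 carry 1
  0+1+1 = 0 carry 1
  1+0+1 = 0 carry 1
  0+1+1 = 0 carry 1
  1+1+1 = 1 carry 1
  0+0+1 = 1
  0+1 = 1
  1+0 = 1
  1+0 = 1
  0+1 = 1
  0+0 = 0
  1+1 = 0 carry 1
  1+1+1 = 1 carry 1
  1+0+1 = 0 carry 1
  1+0+1 = 0 carry 1
  1+0+1 = 0 carry 1
  0+1+1 = 0 carry 1
  0+0+1 = 1
  1+0 = 1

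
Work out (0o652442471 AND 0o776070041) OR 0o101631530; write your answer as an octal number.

0o652442471 AND 0o776070041 = 0o652040041.
Then OR with 0o101631530.

0o753671571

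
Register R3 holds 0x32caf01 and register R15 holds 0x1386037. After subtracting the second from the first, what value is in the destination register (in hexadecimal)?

0x1f44eca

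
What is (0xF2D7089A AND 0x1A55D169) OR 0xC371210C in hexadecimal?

0xD375210C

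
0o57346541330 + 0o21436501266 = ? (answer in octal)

Add column by column in base 8, right to left:
  0+6 = 6
  3+6 = 1 carry 1
  3+2+1 = 6
  1+1 = 2
  4+0 = 4
  5+5 = 2 carry 1
  6+6+1 = 5 carry 1
  4+3+1 = 0 carry 1
  3+4+1 = 0 carry 1
  7+1+1 = 1 carry 1
  5+2+1 = 0 carry 1
  final carry 1

0o101005242616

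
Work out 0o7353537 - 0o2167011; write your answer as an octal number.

Subtract column by column in base 8:
  7-1 → 6
  3-1 → 2
  5-0 → 5
  3-7 → 4 (borrow)
  5-6-1 → 6 (borrow)
  3-1-1 → 1
  7-2 → 5

0o5164526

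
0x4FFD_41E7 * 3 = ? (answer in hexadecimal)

0xEFF7C5B5

Multiply each base-16 digit by 3, carrying:
  7×3 = 21 → write 5 carry 1
  E×3+1 = 43 → write B carry 2
  1×3+2 = 5 → write 5
  4×3 = 12 → write C
  D×3 = 39 → write 7 carry 2
  F×3+2 = 47 → write F carry 2
  F×3+2 = 47 → write F carry 2
  4×3+2 = 14 → write E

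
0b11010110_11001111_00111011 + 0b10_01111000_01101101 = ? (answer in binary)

0b110110010100011110101000

Add column by column in base 2, right to left:
  1+1 = 0 carry 1
  1+0+1 = 0 carry 1
  0+1+1 = 0 carry 1
  1+1+1 = 1 carry 1
  1+0+1 = 0 carry 1
  1+1+1 = 1 carry 1
  0+1+1 = 0 carry 1
  0+0+1 = 1
  1+0 = 1
  1+0 = 1
  1+0 = 1
  1+1 = 0 carry 1
  0+1+1 = 0 carry 1
  0+1+1 = 0 carry 1
  1+1+1 = 1 carry 1
  1+0+1 = 0 carry 1
  0+0+1 = 1
  1+1 = 0 carry 1
  1+0+1 = 0 carry 1
  0+0+1 = 1
  1+0 = 1
  0+0 = 0
  1+0 = 1
  1+0 = 1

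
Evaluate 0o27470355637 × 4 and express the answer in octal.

0o136341667174

Multiply each base-8 digit by 4, carrying:
  7×4 = 28 → write 4 carry 3
  3×4+3 = 15 → write 7 carry 1
  6×4+1 = 25 → write 1 carry 3
  5×4+3 = 23 → write 7 carry 2
  5×4+2 = 22 → write 6 carry 2
  3×4+2 = 14 → write 6 carry 1
  0×4+1 = 1 → write 1
  7×4 = 28 → write 4 carry 3
  4×4+3 = 19 → write 3 carry 2
  7×4+2 = 30 → write 6 carry 3
  2×4+3 = 11 → write 3 carry 1
  remaining carry: 1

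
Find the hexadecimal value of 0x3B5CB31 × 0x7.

Multiply each base-16 digit by 7, carrying:
  1×7 = 7 → write 7
  3×7 = 21 → write 5 carry 1
  B×7+1 = 78 → write E carry 4
  C×7+4 = 88 → write 8 carry 5
  5×7+5 = 40 → write 8 carry 2
  B×7+2 = 79 → write F carry 4
  3×7+4 = 25 → write 9 carry 1
  remaining carry: 1

0x19F88E57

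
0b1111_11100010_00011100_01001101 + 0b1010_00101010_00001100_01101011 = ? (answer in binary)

0b11010000011000010100010111000

Add column by column in base 2, right to left:
  1+1 = 0 carry 1
  0+1+1 = 0 carry 1
  1+0+1 = 0 carry 1
  1+1+1 = 1 carry 1
  0+0+1 = 1
  0+1 = 1
  1+1 = 0 carry 1
  0+0+1 = 1
  0+0 = 0
  0+0 = 0
  1+1 = 0 carry 1
  1+1+1 = 1 carry 1
  1+0+1 = 0 carry 1
  0+0+1 = 1
  0+0 = 0
  0+0 = 0
  0+0 = 0
  1+1 = 0 carry 1
  0+0+1 = 1
  0+1 = 1
  0+0 = 0
  1+1 = 0 carry 1
  1+0+1 = 0 carry 1
  1+0+1 = 0 carry 1
  1+0+1 = 0 carry 1
  1+1+1 = 1 carry 1
  1+0+1 = 0 carry 1
  1+1+1 = 1 carry 1
  final carry 1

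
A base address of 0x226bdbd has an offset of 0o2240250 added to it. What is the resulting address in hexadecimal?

0x22ffe65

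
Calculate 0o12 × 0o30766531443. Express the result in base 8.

0o371642577536

Multiply each base-8 digit by 10, carrying:
  3×10 = 30 → write 6 carry 3
  4×10+3 = 43 → write 3 carry 5
  4×10+5 = 45 → write 5 carry 5
  1×10+5 = 15 → write 7 carry 1
  3×10+1 = 31 → write 7 carry 3
  5×10+3 = 53 → write 5 carry 6
  6×10+6 = 66 → write 2 carry 8
  6×10+8 = 68 → write 4 carry 8
  7×10+8 = 78 → write 6 carry 9
  0×10+9 = 9 → write 1 carry 1
  3×10+1 = 31 → write 7 carry 3
  remaining carry: 3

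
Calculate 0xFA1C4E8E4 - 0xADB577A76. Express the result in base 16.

0x4C66D6E6E

Subtract column by column in base 16:
  4-6 → E (borrow)
  E-7-1 → 6
  8-A → E (borrow)
  E-7-1 → 6
  4-7 → D (borrow)
  C-5-1 → 6
  1-B → 6 (borrow)
  A-D-1 → C (borrow)
  F-A-1 → 4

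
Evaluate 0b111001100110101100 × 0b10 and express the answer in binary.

0b1110011001101011000

Multiply each base-2 digit by 2, carrying:
  0×2 = 0 → write 0
  0×2 = 0 → write 0
  1×2 = 2 → write 0 carry 1
  1×2+1 = 3 → write 1 carry 1
  0×2+1 = 1 → write 1
  1×2 = 2 → write 0 carry 1
  0×2+1 = 1 → write 1
  1×2 = 2 → write 0 carry 1
  1×2+1 = 3 → write 1 carry 1
  0×2+1 = 1 → write 1
  0×2 = 0 → write 0
  1×2 = 2 → write 0 carry 1
  1×2+1 = 3 → write 1 carry 1
  0×2+1 = 1 → write 1
  0×2 = 0 → write 0
  1×2 = 2 → write 0 carry 1
  1×2+1 = 3 → write 1 carry 1
  1×2+1 = 3 → write 1 carry 1
  remaining carry: 1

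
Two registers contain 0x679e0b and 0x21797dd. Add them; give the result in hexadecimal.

0x27f35e8

Add column by column in base 16, right to left:
  b+d = 8 carry 1
  0+d+1 = e
  e+7 = 5 carry 1
  9+9+1 = 3 carry 1
  7+7+1 = f
  6+1 = 7
  0+2 = 2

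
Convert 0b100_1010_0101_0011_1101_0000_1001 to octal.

0o451236411

Group the bits in threes: 100 101 001 010 011 110 100 001 001 → 451236411.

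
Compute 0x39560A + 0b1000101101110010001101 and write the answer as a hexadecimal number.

0b1000101101110010001101 = 0x22DC8D in hexadecimal.
Add column by column in base 16, right to left:
  A+D = 7 carry 1
  0+8+1 = 9
  6+C = 2 carry 1
  5+D+1 = 3 carry 1
  9+2+1 = C
  3+2 = 5

0x5C3297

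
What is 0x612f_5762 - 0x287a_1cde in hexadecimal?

Subtract column by column in base 16:
  2-e → 4 (borrow)
  6-d-1 → 8 (borrow)
  7-c-1 → a (borrow)
  5-1-1 → 3
  f-a → 5
  2-7 → b (borrow)
  1-8-1 → 8 (borrow)
  6-2-1 → 3

0x38b53a84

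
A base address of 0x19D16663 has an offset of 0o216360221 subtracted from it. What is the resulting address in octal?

0o2745702722

0x19D16663 = 0o3164263143 in octal.
Subtract column by column in base 8:
  3-1 → 2
  4-2 → 2
  1-2 → 7 (borrow)
  3-0-1 → 2
  6-6 → 0
  2-3 → 7 (borrow)
  4-6-1 → 5 (borrow)
  6-1-1 → 4
  1-2 → 7 (borrow)
  3-0-1 → 2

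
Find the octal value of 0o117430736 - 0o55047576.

Subtract column by column in base 8:
  6-6 → 0
  3-7 → 4 (borrow)
  7-5-1 → 1
  0-7 → 1 (borrow)
  3-4-1 → 6 (borrow)
  4-0-1 → 3
  7-5 → 2
  1-5 → 4 (borrow)
  1-0-1 → 0

0o42361140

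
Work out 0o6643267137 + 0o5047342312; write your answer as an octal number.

0o13712631451

Add column by column in base 8, right to left:
  7+2 = 1 carry 1
  3+1+1 = 5
  1+3 = 4
  7+2 = 1 carry 1
  6+4+1 = 3 carry 1
  2+3+1 = 6
  3+7 = 2 carry 1
  4+4+1 = 1 carry 1
  6+0+1 = 7
  6+5 = 3 carry 1
  final carry 1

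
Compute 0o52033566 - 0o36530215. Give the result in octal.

0o13303351

Subtract column by column in base 8:
  6-5 → 1
  6-1 → 5
  5-2 → 3
  3-0 → 3
  3-3 → 0
  0-5 → 3 (borrow)
  2-6-1 → 3 (borrow)
  5-3-1 → 1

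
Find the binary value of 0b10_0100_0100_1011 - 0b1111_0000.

0b10001101011011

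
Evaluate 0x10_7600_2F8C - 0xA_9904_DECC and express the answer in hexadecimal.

0x5DCFB50C0

Subtract column by column in base 16:
  C-C → 0
  8-C → C (borrow)
  F-E-1 → 0
  2-D → 5 (borrow)
  0-4-1 → B (borrow)
  0-0-1 → F (borrow)
  6-9-1 → C (borrow)
  7-9-1 → D (borrow)
  0-A-1 → 5 (borrow)
  1-0-1 → 0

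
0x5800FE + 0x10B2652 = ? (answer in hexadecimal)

0x1632750

Add column by column in base 16, right to left:
  E+2 = 0 carry 1
  F+5+1 = 5 carry 1
  0+6+1 = 7
  0+2 = 2
  8+B = 3 carry 1
  5+0+1 = 6
  0+1 = 1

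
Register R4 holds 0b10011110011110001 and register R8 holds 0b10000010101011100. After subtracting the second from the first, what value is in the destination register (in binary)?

0b11011110010101

Subtract column by column in base 2:
  1-0 → 1
  0-0 → 0
  0-1 → 1 (borrow)
  0-1-1 → 0 (borrow)
  1-1-1 → 1 (borrow)
  1-0-1 → 0
  1-1 → 0
  1-0 → 1
  0-1 → 1 (borrow)
  0-0-1 → 1 (borrow)
  1-1-1 → 1 (borrow)
  1-0-1 → 0
  1-0 → 1
  1-0 → 1
  0-0 → 0
  0-0 → 0
  1-1 → 0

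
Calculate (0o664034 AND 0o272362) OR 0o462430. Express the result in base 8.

0o662430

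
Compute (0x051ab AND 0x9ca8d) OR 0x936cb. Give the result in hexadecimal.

0x976cb

0x051ab AND 0x9ca8d = 0x04089.
Then OR with 0x936cb.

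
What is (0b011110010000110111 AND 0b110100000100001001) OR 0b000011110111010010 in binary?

0b10111110111010011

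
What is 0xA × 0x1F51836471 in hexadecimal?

Multiply each base-16 digit by 10, carrying:
  1×10 = 10 → write A
  7×10 = 70 → write 6 carry 4
  4×10+4 = 44 → write C carry 2
  6×10+2 = 62 → write E carry 3
  3×10+3 = 33 → write 1 carry 2
  8×10+2 = 82 → write 2 carry 5
  1×10+5 = 15 → write F
  5×10 = 50 → write 2 carry 3
  F×10+3 = 153 → write 9 carry 9
  1×10+9 = 19 → write 3 carry 1
  remaining carry: 1

0x1392F21EC6A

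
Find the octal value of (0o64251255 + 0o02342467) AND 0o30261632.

0o20201600

Add column by column in base 8, right to left:
  5+7 = 4 carry 1
  5+6+1 = 4 carry 1
  2+4+1 = 7
  1+2 = 3
  5+4 = 1 carry 1
  2+3+1 = 6
  4+2 = 6
  6+0 = 6
Sum = 0o66613744; now AND with 0o30261632:
  6&3=2, 6&0=0, 6&2=2, 1&6=0, 3&1=1, 7&6=6, 4&3=0, 4&2=0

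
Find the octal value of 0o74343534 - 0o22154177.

0o52167335

Subtract column by column in base 8:
  4-7 → 5 (borrow)
  3-7-1 → 3 (borrow)
  5-1-1 → 3
  3-4 → 7 (borrow)
  4-5-1 → 6 (borrow)
  3-1-1 → 1
  4-2 → 2
  7-2 → 5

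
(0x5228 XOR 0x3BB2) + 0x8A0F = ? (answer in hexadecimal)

0xF3A9

First 0x5228 XOR 0x3BB2 = 0x699A.
Add column by column in base 16, right to left:
  A+F = 9 carry 1
  9+0+1 = A
  9+A = 3 carry 1
  6+8+1 = F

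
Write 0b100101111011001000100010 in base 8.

0o45731042

Group the bits in threes: 100 101 111 011 001 000 100 010 → 45731042.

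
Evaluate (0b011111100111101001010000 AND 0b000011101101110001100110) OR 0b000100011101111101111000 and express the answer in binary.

0b111111101111101111000

0b011111100111101001010000 AND 0b000011101101110001100110 = 0b000011100101100001000000.
Then OR with 0b000100011101111101111000.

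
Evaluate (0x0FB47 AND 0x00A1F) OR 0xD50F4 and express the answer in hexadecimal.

0xD5AF7

0x0FB47 AND 0x00A1F = 0x00A07.
Then OR with 0xD50F4.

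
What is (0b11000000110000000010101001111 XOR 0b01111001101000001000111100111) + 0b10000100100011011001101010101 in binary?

0b100111101111011100011111111101

First 0b11000000110000000010101001111 XOR 0b01111001101000001000111100111 = 0b10111001011000001010010101000.
Add column by column in base 2, right to left:
  0+1 = 1
  0+0 = 0
  0+1 = 1
  1+0 = 1
  0+1 = 1
  1+0 = 1
  0+1 = 1
  1+0 = 1
  0+1 = 1
  0+1 = 1
  1+0 = 1
  0+0 = 0
  1+1 = 0 carry 1
  0+1+1 = 0 carry 1
  0+0+1 = 1
  0+1 = 1
  0+1 = 1
  0+0 = 0
  1+0 = 1
  1+0 = 1
  0+1 = 1
  1+0 = 1
  0+0 = 0
  0+1 = 1
  1+0 = 1
  1+0 = 1
  1+0 = 1
  0+0 = 0
  1+1 = 0 carry 1
  final carry 1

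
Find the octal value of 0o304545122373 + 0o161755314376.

0o466522436771

Add column by column in base 8, right to left:
  3+6 = 1 carry 1
  7+7+1 = 7 carry 1
  3+3+1 = 7
  2+4 = 6
  2+1 = 3
  1+3 = 4
  5+5 = 2 carry 1
  4+5+1 = 2 carry 1
  5+7+1 = 5 carry 1
  4+1+1 = 6
  0+6 = 6
  3+1 = 4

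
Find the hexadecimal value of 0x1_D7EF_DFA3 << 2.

2 bits is not a whole number of base-16 digits; in binary: 111010111111011111101111110100011 << 2 = 11101011111101111110111111010001100.

0x75FBF7E8C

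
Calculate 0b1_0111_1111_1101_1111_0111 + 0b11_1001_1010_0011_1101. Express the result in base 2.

Add column by column in base 2, right to left:
  1+1 = 0 carry 1
  1+0+1 = 0 carry 1
  1+1+1 = 1 carry 1
  0+1+1 = 0 carry 1
  1+1+1 = 1 carry 1
  1+1+1 = 1 carry 1
  1+0+1 = 0 carry 1
  1+0+1 = 0 carry 1
  1+0+1 = 0 carry 1
  0+1+1 = 0 carry 1
  1+0+1 = 0 carry 1
  1+1+1 = 1 carry 1
  1+1+1 = 1 carry 1
  1+0+1 = 0 carry 1
  1+0+1 = 0 carry 1
  1+1+1 = 1 carry 1
  1+1+1 = 1 carry 1
  1+1+1 = 1 carry 1
  1+0+1 = 0 carry 1
  0+0+1 = 1
  1+0 = 1

0b110111001100000110100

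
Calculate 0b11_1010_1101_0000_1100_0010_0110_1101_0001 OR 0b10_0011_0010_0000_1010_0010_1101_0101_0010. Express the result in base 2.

0b1110111111000011100010111111010011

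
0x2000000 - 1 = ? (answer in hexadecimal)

0x1FFFFFF

The trailing 6 digits are 0, so subtracting 1 borrows through: they become F and the next digit up decrements.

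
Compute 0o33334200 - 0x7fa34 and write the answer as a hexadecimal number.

0x65be4c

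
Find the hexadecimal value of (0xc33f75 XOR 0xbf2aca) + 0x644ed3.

0xe06492

First 0xc33f75 XOR 0xbf2aca = 0x7c15bf.
Add column by column in base 16, right to left:
  f+3 = 2 carry 1
  b+d+1 = 9 carry 1
  5+e+1 = 4 carry 1
  1+4+1 = 6
  c+4 = 0 carry 1
  7+6+1 = e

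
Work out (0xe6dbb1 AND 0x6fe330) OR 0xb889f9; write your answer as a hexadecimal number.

0xfecbf9

0xe6dbb1 AND 0x6fe330 = 0x66c330.
Then OR with 0xb889f9.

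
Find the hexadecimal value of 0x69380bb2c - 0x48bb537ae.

Subtract column by column in base 16:
  c-e → e (borrow)
  2-a-1 → 7 (borrow)
  b-7-1 → 3
  b-3 → 8
  0-5 → b (borrow)
  8-b-1 → c (borrow)
  3-b-1 → 7 (borrow)
  9-8-1 → 0
  6-4 → 2

0x207cb837e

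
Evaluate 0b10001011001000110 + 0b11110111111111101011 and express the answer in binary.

Add column by column in base 2, right to left:
  0+1 = 1
  1+1 = 0 carry 1
  1+0+1 = 0 carry 1
  0+1+1 = 0 carry 1
  0+0+1 = 1
  0+1 = 1
  1+1 = 0 carry 1
  0+1+1 = 0 carry 1
  0+1+1 = 0 carry 1
  1+1+1 = 1 carry 1
  1+1+1 = 1 carry 1
  0+1+1 = 0 carry 1
  1+1+1 = 1 carry 1
  0+1+1 = 0 carry 1
  0+1+1 = 0 carry 1
  0+0+1 = 1
  1+1 = 0 carry 1
  0+1+1 = 0 carry 1
  0+1+1 = 0 carry 1
  0+1+1 = 0 carry 1
  final carry 1

0b100001001011000110001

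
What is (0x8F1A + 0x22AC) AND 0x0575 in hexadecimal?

0x144

Add column by column in base 16, right to left:
  A+C = 6 carry 1
  1+A+1 = C
  F+2 = 1 carry 1
  8+2+1 = B
Sum = 0xB1C6; now AND with 0x0575:
  B&0=0, 1&5=1, C&7=4, 6&5=4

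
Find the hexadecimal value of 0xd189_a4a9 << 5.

0x1a31349520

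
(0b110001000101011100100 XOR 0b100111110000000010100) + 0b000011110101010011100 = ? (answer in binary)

First 0b110001000101011100100 XOR 0b100111110000000010100 = 0b010110110101011110000.
Add column by column in base 2, right to left:
  0+0 = 0
  0+0 = 0
  0+1 = 1
  0+1 = 1
  1+1 = 0 carry 1
  1+0+1 = 0 carry 1
  1+0+1 = 0 carry 1
  1+1+1 = 1 carry 1
  0+0+1 = 1
  1+1 = 0 carry 1
  0+0+1 = 1
  1+1 = 0 carry 1
  0+0+1 = 1
  1+1 = 0 carry 1
  1+1+1 = 1 carry 1
  0+1+1 = 0 carry 1
  1+1+1 = 1 carry 1
  1+0+1 = 0 carry 1
  0+0+1 = 1
  1+0 = 1

0b11010101010110001100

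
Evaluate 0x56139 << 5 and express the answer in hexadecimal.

0xAC2720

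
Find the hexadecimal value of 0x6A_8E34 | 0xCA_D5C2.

0xEADFF6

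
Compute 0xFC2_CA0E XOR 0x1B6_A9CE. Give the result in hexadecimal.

XOR each hex digit independently (no carries):
  F^1=E, C^B=7, 2^6=4, C^A=6, A^9=3, 0^C=C, E^E=0

0xE7463C0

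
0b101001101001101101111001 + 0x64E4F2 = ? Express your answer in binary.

0b1000010111000000001101011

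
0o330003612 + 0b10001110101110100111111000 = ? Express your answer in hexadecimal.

0x59af182

0o330003612 = 0x360078a in hexadecimal.
0b10001110101110100111111000 = 0x23ae9f8 in hexadecimal.
Add column by column in base 16, right to left:
  a+8 = 2 carry 1
  8+f+1 = 8 carry 1
  7+9+1 = 1 carry 1
  0+e+1 = f
  0+a = a
  6+3 = 9
  3+2 = 5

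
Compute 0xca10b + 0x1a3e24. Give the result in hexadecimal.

Add column by column in base 16, right to left:
  b+4 = f
  0+2 = 2
  1+e = f
  a+3 = d
  c+a = 6 carry 1
  0+1+1 = 2

0x26df2f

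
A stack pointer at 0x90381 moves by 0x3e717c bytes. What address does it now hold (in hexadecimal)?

0x4774fd

Add column by column in base 16, right to left:
  1+c = d
  8+7 = f
  3+1 = 4
  0+7 = 7
  9+e = 7 carry 1
  0+3+1 = 4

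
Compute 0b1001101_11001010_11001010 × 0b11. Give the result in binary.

0b111010010110000001011110

Multiply each base-2 digit by 3, carrying:
  0×3 = 0 → write 0
  1×3 = 3 → write 1 carry 1
  0×3+1 = 1 → write 1
  1×3 = 3 → write 1 carry 1
  0×3+1 = 1 → write 1
  0×3 = 0 → write 0
  1×3 = 3 → write 1 carry 1
  1×3+1 = 4 → write 0 carry 2
  0×3+2 = 2 → write 0 carry 1
  1×3+1 = 4 → write 0 carry 2
  0×3+2 = 2 → write 0 carry 1
  1×3+1 = 4 → write 0 carry 2
  0×3+2 = 2 → write 0 carry 1
  0×3+1 = 1 → write 1
  1×3 = 3 → write 1 carry 1
  1×3+1 = 4 → write 0 carry 2
  1×3+2 = 5 → write 1 carry 2
  0×3+2 = 2 → write 0 carry 1
  1×3+1 = 4 → write 0 carry 2
  1×3+2 = 5 → write 1 carry 2
  0×3+2 = 2 → write 0 carry 1
  0×3+1 = 1 → write 1
  1×3 = 3 → write 1 carry 1
  remaining carry: 1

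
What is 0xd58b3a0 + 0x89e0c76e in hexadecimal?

Add column by column in base 16, right to left:
  0+e = e
  a+6 = 0 carry 1
  3+7+1 = b
  b+c = 7 carry 1
  8+0+1 = 9
  5+e = 3 carry 1
  d+9+1 = 7 carry 1
  0+8+1 = 9

0x97397b0e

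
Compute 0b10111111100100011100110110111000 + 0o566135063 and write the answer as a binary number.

0b11000101011010101000011111101011

0o566135063 = 0b101110110001011101000110011 in binary.
Add column by column in base 2, right to left:
  0+1 = 1
  0+1 = 1
  0+0 = 0
  1+0 = 1
  1+1 = 0 carry 1
  1+1+1 = 1 carry 1
  0+0+1 = 1
  1+0 = 1
  1+0 = 1
  0+1 = 1
  1+0 = 1
  1+1 = 0 carry 1
  0+1+1 = 0 carry 1
  0+1+1 = 0 carry 1
  1+0+1 = 0 carry 1
  1+1+1 = 1 carry 1
  1+0+1 = 0 carry 1
  0+0+1 = 1
  0+0 = 0
  0+1 = 1
  1+1 = 0 carry 1
  0+0+1 = 1
  0+1 = 1
  1+1 = 0 carry 1
  1+1+1 = 1 carry 1
  1+0+1 = 0 carry 1
  1+1+1 = 1 carry 1
  1+0+1 = 0 carry 1
  1+0+1 = 0 carry 1
  1+0+1 = 0 carry 1
  0+0+1 = 1
  1+0 = 1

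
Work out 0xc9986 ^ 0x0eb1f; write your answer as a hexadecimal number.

0xc7299

XOR each hex digit independently (no carries):
  c^0=c, 9^e=7, 9^b=2, 8^1=9, 6^f=9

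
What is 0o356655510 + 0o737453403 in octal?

Add column by column in base 8, right to left:
  0+3 = 3
  1+0 = 1
  5+4 = 1 carry 1
  5+3+1 = 1 carry 1
  5+5+1 = 3 carry 1
  6+4+1 = 3 carry 1
  6+7+1 = 6 carry 1
  5+3+1 = 1 carry 1
  3+7+1 = 3 carry 1
  final carry 1

0o1316331113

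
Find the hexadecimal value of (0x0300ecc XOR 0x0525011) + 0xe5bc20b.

0xebe20e8

First 0x0300ecc XOR 0x0525011 = 0x0625edd.
Add column by column in base 16, right to left:
  d+b = 8 carry 1
  d+0+1 = e
  e+2 = 0 carry 1
  5+c+1 = 2 carry 1
  2+b+1 = e
  6+5 = b
  0+e = e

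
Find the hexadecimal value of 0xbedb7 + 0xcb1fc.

Add column by column in base 16, right to left:
  7+c = 3 carry 1
  b+f+1 = b carry 1
  d+1+1 = f
  e+b = 9 carry 1
  b+c+1 = 8 carry 1
  final carry 1

0x189fb3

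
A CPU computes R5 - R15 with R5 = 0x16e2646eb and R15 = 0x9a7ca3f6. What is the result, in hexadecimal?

0xd3a9a2f5

Subtract column by column in base 16:
  b-6 → 5
  e-f → f (borrow)
  6-3-1 → 2
  4-a → a (borrow)
  6-c-1 → 9 (borrow)
  2-7-1 → a (borrow)
  e-a-1 → 3
  6-9 → d (borrow)
  1-0-1 → 0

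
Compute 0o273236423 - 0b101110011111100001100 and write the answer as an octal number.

0b101110011111100001100 = 0o5637414 in octal.
Subtract column by column in base 8:
  3-4 → 7 (borrow)
  2-1-1 → 0
  4-4 → 0
  6-7 → 7 (borrow)
  3-3-1 → 7 (borrow)
  2-6-1 → 3 (borrow)
  3-5-1 → 5 (borrow)
  7-0-1 → 6
  2-0 → 2

0o265377007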